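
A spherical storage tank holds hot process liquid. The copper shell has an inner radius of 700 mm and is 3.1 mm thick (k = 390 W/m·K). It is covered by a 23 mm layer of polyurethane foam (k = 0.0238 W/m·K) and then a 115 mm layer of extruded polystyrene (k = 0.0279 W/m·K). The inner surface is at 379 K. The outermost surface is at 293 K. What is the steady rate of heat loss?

For a spherical shell R = (1/r₁ − 1/r₂)/(4πk); film R = 1/(h·4πr²). In series:
R_copper shell = (1/0.7 − 1/0.7031)/(4π×390) = 1.285×10^-6 K/W
R_polyurethane foam = (1/0.7031 − 1/0.7261)/(4π×0.0238) = 0.1506 K/W
R_extruded polystyrene = (1/0.7261 − 1/0.8411)/(4π×0.0279) = 0.5371 K/W
R_total = 0.6877 K/W
Q = ΔT/R_total = 86/0.6877

Q ≈ 125 W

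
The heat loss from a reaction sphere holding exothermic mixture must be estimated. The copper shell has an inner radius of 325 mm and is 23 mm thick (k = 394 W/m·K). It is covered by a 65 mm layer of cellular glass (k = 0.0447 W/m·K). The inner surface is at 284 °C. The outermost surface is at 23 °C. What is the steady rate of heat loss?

Radial (spherical) resistances in series:
R_copper shell = (1/0.325 − 1/0.348)/(4π×394) = 4.107×10^-5 K/W
R_cellular glass = (1/0.348 − 1/0.413)/(4π×0.0447) = 0.8051 K/W
R_total = 0.8052 K/W
Q = ΔT/R_total = 261/0.8052

Q ≈ 324 W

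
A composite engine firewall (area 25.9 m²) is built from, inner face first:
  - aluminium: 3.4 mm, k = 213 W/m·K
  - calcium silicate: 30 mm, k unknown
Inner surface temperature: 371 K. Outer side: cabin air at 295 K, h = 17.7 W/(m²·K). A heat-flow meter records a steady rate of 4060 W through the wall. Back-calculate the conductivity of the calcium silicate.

Model the wall as resistances in series:
R_aluminium = L/(kA) = 0.0034/(213×25.9) = 6.163×10^-7 K/W
R_outer film = 1/(h_o·A) = 1/(17.7×25.9) = 0.002181 K/W
Sum of known resistances R_other = 0.002182 K/W
Total R = ΔT/Q = 76/4060 = 0.01872 K/W
R_calcium silicate = R_total − R_other = 0.01654 K/W
k = L/(R·A) = 0.03/(0.01654×25.9)

k ≈ 0.07 W/(m·K)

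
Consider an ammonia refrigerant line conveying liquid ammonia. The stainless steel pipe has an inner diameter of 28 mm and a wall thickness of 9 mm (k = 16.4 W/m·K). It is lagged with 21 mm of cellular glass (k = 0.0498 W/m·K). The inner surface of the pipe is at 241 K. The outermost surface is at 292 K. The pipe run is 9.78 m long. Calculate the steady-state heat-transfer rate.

Q ≈ 240 W

Treating each annulus and film as a series resistance:
R_stainless steel pipe wall = ln(23/14)/(2π×16.4×9.78) = 4.926×10^-4 K/W
R_cellular glass = ln(44/23)/(2π×0.0498×9.78) = 0.212 K/W
R_total = 0.2125 K/W
Q = ΔT/R_total = 51/0.2125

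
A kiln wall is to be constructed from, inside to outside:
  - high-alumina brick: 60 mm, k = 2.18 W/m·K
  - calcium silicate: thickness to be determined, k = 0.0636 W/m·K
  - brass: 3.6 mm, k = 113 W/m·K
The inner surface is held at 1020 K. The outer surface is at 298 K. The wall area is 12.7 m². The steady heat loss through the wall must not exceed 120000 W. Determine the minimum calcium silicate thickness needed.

L ≈ 3.11 mm

Treating each layer as a thermal resistance in series:
R_high-alumina brick = L/(kA) = 0.06/(2.18×12.7) = 0.002167 K/W
R_brass = L/(kA) = 0.0036/(113×12.7) = 2.509×10^-6 K/W
Sum of the known resistances R_other = 0.00217 K/W
Required total resistance R_tot = ΔT/Q_allow = 722/120000 = 0.006017 K/W
R_calcium silicate = R_tot − R_other = 0.003847 K/W
L = R·k·A = 0.003847×0.0636×12.7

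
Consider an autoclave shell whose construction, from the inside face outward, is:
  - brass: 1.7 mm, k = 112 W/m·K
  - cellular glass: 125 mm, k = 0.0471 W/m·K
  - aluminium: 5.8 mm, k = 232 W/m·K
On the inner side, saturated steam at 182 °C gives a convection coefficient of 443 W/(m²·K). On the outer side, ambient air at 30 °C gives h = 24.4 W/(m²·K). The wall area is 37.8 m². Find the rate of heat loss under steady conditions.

Series thermal resistances:
R_inner film = 1/(h_i·A) = 1/(443×37.8) = 5.972×10^-5 K/W
R_brass = L/(kA) = 0.0017/(112×37.8) = 4.015×10^-7 K/W
R_cellular glass = L/(kA) = 0.125/(0.0471×37.8) = 0.07021 K/W
R_aluminium = L/(kA) = 0.0058/(232×37.8) = 6.614×10^-7 K/W
R_outer film = 1/(h_o·A) = 1/(24.4×37.8) = 0.001084 K/W
R_total = 0.07135 K/W
Q = ΔT / R_total = 152 / 0.07135

Q ≈ 2130 W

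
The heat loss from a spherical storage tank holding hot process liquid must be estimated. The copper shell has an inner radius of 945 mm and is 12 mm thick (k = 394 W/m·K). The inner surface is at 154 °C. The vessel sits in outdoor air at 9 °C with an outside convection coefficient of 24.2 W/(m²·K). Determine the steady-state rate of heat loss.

Q ≈ 40400 W

Radial (spherical) resistances in series:
R_copper shell = (1/0.945 − 1/0.957)/(4π×394) = 2.68×10^-6 K/W
R_outer film = 1/(h·4πr_o²) = 1/(24.2×4π×0.957²) = 0.00359 K/W
R_total = 0.003593 K/W
Q = ΔT/R_total = 145/0.003593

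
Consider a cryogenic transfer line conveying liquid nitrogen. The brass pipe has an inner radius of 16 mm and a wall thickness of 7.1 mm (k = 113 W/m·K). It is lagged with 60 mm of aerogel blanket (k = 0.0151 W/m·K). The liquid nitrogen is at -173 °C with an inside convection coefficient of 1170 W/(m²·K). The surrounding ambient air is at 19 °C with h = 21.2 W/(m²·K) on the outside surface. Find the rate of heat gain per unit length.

q′ ≈ 14.1 W/m

Per-layer cylindrical resistances, series-summed:
R_inner film = 1/(h_i·2πr₁L) = 1/(1170×2π×0.016×1) = 0.008502 K/W
R_brass pipe wall = ln(23.1/16)/(2π×113×1) = 5.172×10^-4 K/W
R_aerogel blanket = ln(83.1/23.1)/(2π×0.0151×1) = 13.49 K/W
R_outer film = 1/(h_o·2πr_oL) = 1/(21.2×2π×0.0831×1) = 0.09034 K/W
R_total = 13.59 K/W
Q = ΔT/R_total = 192/13.59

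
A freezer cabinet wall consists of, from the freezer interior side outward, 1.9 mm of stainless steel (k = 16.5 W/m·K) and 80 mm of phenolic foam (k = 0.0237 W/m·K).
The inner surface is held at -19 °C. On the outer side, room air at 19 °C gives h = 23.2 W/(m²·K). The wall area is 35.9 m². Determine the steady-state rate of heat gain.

Q ≈ 399 W

Treating each layer as a thermal resistance in series:
R_stainless steel = L/(kA) = 0.0019/(16.5×35.9) = 3.208×10^-6 K/W
R_phenolic foam = L/(kA) = 0.08/(0.0237×35.9) = 0.09403 K/W
R_outer film = 1/(h_o·A) = 1/(23.2×35.9) = 0.001201 K/W
R_total = 0.09523 K/W
Q = ΔT / R_total = 38 / 0.09523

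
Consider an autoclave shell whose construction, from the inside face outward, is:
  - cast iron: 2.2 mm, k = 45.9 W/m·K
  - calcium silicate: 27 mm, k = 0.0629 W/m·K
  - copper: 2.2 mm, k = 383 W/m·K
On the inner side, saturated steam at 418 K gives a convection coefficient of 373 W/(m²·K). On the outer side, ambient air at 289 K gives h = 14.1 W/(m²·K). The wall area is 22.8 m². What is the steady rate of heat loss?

Using the resistance-network approach (series):
R_inner film = 1/(h_i·A) = 1/(373×22.8) = 1.176×10^-4 K/W
R_cast iron = L/(kA) = 0.0022/(45.9×22.8) = 2.102×10^-6 K/W
R_calcium silicate = L/(kA) = 0.027/(0.0629×22.8) = 0.01883 K/W
R_copper = L/(kA) = 0.0022/(383×22.8) = 2.519×10^-7 K/W
R_outer film = 1/(h_o·A) = 1/(14.1×22.8) = 0.003111 K/W
R_total = 0.02206 K/W
Q = ΔT / R_total = 129 / 0.02206

Q ≈ 5850 W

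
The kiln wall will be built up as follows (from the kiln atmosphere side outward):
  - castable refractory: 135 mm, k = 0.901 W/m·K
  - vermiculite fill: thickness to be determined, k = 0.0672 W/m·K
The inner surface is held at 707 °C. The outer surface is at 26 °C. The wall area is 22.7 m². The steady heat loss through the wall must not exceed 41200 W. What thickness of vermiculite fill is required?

L ≈ 15.1 mm

Series thermal resistances:
R_castable refractory = L/(kA) = 0.135/(0.901×22.7) = 0.006601 K/W
Sum of the known resistances R_other = 0.006601 K/W
Required total resistance R_tot = ΔT/Q_allow = 681/41200 = 0.01653 K/W
R_vermiculite fill = R_tot − R_other = 0.009929 K/W
L = R·k·A = 0.009929×0.0672×22.7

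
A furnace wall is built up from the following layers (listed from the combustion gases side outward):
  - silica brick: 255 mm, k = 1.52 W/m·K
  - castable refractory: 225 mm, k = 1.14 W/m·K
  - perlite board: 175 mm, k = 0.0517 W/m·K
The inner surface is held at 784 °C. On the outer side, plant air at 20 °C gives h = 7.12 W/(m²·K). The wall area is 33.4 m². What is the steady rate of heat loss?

Q ≈ 6560 W

Using the resistance-network approach (series):
R_silica brick = L/(kA) = 0.255/(1.52×33.4) = 0.005023 K/W
R_castable refractory = L/(kA) = 0.225/(1.14×33.4) = 0.005909 K/W
R_perlite board = L/(kA) = 0.175/(0.0517×33.4) = 0.1013 K/W
R_outer film = 1/(h_o·A) = 1/(7.12×33.4) = 0.004205 K/W
R_total = 0.1165 K/W
Q = ΔT / R_total = 764 / 0.1165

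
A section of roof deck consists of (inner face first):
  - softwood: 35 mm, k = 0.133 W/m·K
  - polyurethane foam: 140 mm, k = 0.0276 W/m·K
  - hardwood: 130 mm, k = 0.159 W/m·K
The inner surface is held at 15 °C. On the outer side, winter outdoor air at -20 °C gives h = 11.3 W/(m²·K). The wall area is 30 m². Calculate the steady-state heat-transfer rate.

Thermal resistances in series:
R_softwood = L/(kA) = 0.035/(0.133×30) = 0.008772 K/W
R_polyurethane foam = L/(kA) = 0.14/(0.0276×30) = 0.1691 K/W
R_hardwood = L/(kA) = 0.13/(0.159×30) = 0.02725 K/W
R_outer film = 1/(h_o·A) = 1/(11.3×30) = 0.00295 K/W
R_total = 0.2081 K/W
Q = ΔT / R_total = 35 / 0.2081

Q ≈ 168 W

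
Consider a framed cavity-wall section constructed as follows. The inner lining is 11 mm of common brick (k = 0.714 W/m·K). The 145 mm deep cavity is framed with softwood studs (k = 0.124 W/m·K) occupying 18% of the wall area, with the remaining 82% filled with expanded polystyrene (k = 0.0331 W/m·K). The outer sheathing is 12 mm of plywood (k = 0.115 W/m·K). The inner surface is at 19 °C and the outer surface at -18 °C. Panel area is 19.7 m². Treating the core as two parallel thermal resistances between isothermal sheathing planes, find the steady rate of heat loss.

Sheathing layers in series; stud and cavity paths in parallel between them.
R_inner = 0.011/(0.714×19.7) = 7.82×10^-4 K/W
R_stud  = 0.145/(0.124×0.18×19.7) = 0.3298 K/W
R_cav   = 0.145/(0.0331×0.82×19.7) = 0.2712 K/W
1/R_core = 1/R_stud + 1/R_cav → R_core = 0.1488 K/W
R_outer = 0.012/(0.115×19.7) = 0.005297 K/W
R_total = 0.1549 K/W
Q = ΔT/R_total = 37/0.1549

Q ≈ 239 W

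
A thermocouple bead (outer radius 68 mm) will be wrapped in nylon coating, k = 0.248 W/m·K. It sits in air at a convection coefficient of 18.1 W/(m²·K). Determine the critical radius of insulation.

For a sphere r_cr = 2k/h = 2×0.248/18.1
r_cr = 27.4 mm; since the bare radius (68 mm) is above r_cr, any added insulation will reduce heat loss.

r_cr ≈ 27.4 mm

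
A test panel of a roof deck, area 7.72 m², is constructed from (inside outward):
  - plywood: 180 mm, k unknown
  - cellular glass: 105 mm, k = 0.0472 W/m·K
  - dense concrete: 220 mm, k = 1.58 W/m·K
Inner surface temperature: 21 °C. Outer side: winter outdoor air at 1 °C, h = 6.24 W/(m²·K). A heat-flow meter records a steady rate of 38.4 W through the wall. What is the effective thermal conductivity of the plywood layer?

Treating each layer as a thermal resistance in series:
R_cellular glass = L/(kA) = 0.105/(0.0472×7.72) = 0.2882 K/W
R_dense concrete = L/(kA) = 0.22/(1.58×7.72) = 0.01804 K/W
R_outer film = 1/(h_o·A) = 1/(6.24×7.72) = 0.02076 K/W
Sum of known resistances R_other = 0.327 K/W
Total R = ΔT/Q = 20/38.4 = 0.5208 K/W
R_plywood = R_total − R_other = 0.1939 K/W
k = L/(R·A) = 0.18/(0.1939×7.72)

k ≈ 0.12 W/(m·K)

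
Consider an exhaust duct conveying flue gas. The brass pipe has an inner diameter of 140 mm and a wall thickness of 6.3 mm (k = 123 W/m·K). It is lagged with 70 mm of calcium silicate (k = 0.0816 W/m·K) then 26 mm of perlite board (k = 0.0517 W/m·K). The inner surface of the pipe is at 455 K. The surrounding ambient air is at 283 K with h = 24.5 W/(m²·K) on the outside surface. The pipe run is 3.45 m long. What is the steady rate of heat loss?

Per-layer cylindrical resistances, series-summed:
R_brass pipe wall = ln(76.3/70)/(2π×123×3.45) = 3.232×10^-5 K/W
R_calcium silicate = ln(146.3/76.3)/(2π×0.0816×3.45) = 0.368 K/W
R_perlite board = ln(172.3/146.3)/(2π×0.0517×3.45) = 0.146 K/W
R_outer film = 1/(h_o·2πr_oL) = 1/(24.5×2π×0.1723×3.45) = 0.01093 K/W
R_total = 0.525 K/W
Q = ΔT/R_total = 172/0.525

Q ≈ 328 W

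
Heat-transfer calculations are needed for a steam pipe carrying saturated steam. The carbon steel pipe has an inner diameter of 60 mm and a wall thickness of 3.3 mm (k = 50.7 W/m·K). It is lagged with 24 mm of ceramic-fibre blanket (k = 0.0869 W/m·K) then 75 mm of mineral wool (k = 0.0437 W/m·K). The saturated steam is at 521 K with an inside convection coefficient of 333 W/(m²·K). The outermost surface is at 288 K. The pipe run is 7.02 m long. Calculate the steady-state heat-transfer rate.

Cylindrical conduction, so R = ln(r₂/r₁)/(2πkL) per layer, in series:
R_inner film = 1/(h_i·2πr₁L) = 1/(333×2π×0.03×7.02) = 0.002269 K/W
R_carbon steel pipe wall = ln(33.3/30)/(2π×50.7×7.02) = 4.667×10^-5 K/W
R_ceramic-fibre blanket = ln(57.3/33.3)/(2π×0.0869×7.02) = 0.1416 K/W
R_mineral wool = ln(132.3/57.3)/(2π×0.0437×7.02) = 0.4341 K/W
R_total = 0.578 K/W
Q = ΔT/R_total = 233/0.578

Q ≈ 403 W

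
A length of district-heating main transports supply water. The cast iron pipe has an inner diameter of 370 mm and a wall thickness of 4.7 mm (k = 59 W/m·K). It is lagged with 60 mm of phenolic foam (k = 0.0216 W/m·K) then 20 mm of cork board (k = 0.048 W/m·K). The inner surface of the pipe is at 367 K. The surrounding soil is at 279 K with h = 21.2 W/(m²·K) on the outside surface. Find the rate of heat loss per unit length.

Cylindrical conduction, so R = ln(r₂/r₁)/(2πkL) per layer, in series:
R_cast iron pipe wall = ln(189.7/185)/(2π×59×1) = 6.768×10^-5 K/W
R_phenolic foam = ln(249.7/189.7)/(2π×0.0216×1) = 2.025 K/W
R_cork board = ln(269.7/249.7)/(2π×0.048×1) = 0.2555 K/W
R_outer film = 1/(h_o·2πr_oL) = 1/(21.2×2π×0.2697×1) = 0.02784 K/W
R_total = 2.308 K/W
Q = ΔT/R_total = 88/2.308

q′ ≈ 38.1 W/m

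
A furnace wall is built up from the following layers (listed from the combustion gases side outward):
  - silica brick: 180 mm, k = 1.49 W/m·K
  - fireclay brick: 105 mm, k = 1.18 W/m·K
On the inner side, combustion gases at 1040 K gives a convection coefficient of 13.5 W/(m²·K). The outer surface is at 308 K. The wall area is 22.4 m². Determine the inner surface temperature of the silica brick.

T ≈ 849 K

Model the wall as resistances in series:
R_inner film = 1/(h_i·A) = 1/(13.5×22.4) = 0.003307 K/W
R_silica brick = L/(kA) = 0.18/(1.49×22.4) = 0.005393 K/W
R_fireclay brick = L/(kA) = 0.105/(1.18×22.4) = 0.003972 K/W
R_total = 0.01267 K/W;  Q = ΔT/R_total = 732/0.01267 = 57760 W
T_interface = T_inner − Q·ΣR(inner→interface) = 1040 − 57800×0.003307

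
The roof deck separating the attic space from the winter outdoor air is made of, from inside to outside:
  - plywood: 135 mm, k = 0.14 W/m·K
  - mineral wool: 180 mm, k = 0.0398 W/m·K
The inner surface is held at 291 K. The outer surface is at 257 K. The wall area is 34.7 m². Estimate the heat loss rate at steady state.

Q ≈ 215 W

Using the resistance-network approach (series):
R_plywood = L/(kA) = 0.135/(0.14×34.7) = 0.02779 K/W
R_mineral wool = L/(kA) = 0.18/(0.0398×34.7) = 0.1303 K/W
R_total = 0.1581 K/W
Q = ΔT / R_total = 34 / 0.1581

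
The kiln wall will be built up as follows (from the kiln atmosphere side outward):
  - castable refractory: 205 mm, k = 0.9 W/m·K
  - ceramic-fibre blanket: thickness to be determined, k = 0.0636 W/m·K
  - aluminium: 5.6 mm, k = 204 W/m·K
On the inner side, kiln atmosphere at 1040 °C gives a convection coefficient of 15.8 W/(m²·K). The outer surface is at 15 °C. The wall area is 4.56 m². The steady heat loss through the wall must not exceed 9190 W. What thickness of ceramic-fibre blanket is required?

Using the resistance-network approach (series):
R_inner film = 1/(h_i·A) = 1/(15.8×4.56) = 0.01388 K/W
R_castable refractory = L/(kA) = 0.205/(0.9×4.56) = 0.04995 K/W
R_aluminium = L/(kA) = 0.0056/(204×4.56) = 6.02×10^-6 K/W
Sum of the known resistances R_other = 0.06384 K/W
Required total resistance R_tot = ΔT/Q_allow = 1025/9190 = 0.1115 K/W
R_ceramic-fibre blanket = R_tot − R_other = 0.0477 K/W
L = R·k·A = 0.0477×0.0636×4.56

L ≈ 13.8 mm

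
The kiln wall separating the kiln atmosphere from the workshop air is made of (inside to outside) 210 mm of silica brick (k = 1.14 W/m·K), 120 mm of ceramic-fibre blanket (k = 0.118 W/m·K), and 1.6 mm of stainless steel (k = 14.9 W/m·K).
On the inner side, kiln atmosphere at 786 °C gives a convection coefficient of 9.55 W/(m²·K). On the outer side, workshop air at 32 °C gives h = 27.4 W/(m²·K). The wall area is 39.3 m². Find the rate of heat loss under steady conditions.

Q ≈ 22100 W

Series thermal resistances:
R_inner film = 1/(h_i·A) = 1/(9.55×39.3) = 0.002664 K/W
R_silica brick = L/(kA) = 0.21/(1.14×39.3) = 0.004687 K/W
R_ceramic-fibre blanket = L/(kA) = 0.12/(0.118×39.3) = 0.02588 K/W
R_stainless steel = L/(kA) = 0.0016/(14.9×39.3) = 2.732×10^-6 K/W
R_outer film = 1/(h_o·A) = 1/(27.4×39.3) = 9.287×10^-4 K/W
R_total = 0.03416 K/W
Q = ΔT / R_total = 754 / 0.03416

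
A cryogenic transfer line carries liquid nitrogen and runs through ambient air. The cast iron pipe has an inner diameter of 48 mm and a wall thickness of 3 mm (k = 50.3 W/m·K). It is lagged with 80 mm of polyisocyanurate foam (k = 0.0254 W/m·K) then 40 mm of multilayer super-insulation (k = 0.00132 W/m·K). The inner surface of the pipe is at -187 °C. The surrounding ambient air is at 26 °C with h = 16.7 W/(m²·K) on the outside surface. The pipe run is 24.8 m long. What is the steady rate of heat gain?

Per-layer cylindrical resistances, series-summed:
R_cast iron pipe wall = ln(27/24)/(2π×50.3×24.8) = 1.503×10^-5 K/W
R_polyisocyanurate foam = ln(107/27)/(2π×0.0254×24.8) = 0.3479 K/W
R_multilayer super-insulation = ln(147/107)/(2π×0.00132×24.8) = 1.544 K/W
R_outer film = 1/(h_o·2πr_oL) = 1/(16.7×2π×0.147×24.8) = 0.002614 K/W
R_total = 1.895 K/W
Q = ΔT/R_total = 213/1.895

Q ≈ 112 W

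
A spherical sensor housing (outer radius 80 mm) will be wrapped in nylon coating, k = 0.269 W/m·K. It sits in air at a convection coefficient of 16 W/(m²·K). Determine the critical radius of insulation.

r_cr ≈ 33.6 mm

For a sphere r_cr = 2k/h = 2×0.269/16
r_cr = 33.6 mm; since the bare radius (80 mm) is above r_cr, any added insulation will reduce heat loss.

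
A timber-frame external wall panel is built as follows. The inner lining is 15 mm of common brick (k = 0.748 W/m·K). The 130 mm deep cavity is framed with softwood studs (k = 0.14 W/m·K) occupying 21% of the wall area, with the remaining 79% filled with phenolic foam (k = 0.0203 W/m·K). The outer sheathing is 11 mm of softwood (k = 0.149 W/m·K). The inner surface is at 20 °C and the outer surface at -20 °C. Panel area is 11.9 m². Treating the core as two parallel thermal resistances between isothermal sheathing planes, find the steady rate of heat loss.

Sheathing layers in series; stud and cavity paths in parallel between them.
R_inner = 0.015/(0.748×11.9) = 0.001685 K/W
R_stud  = 0.13/(0.14×0.21×11.9) = 0.3716 K/W
R_cav   = 0.13/(0.0203×0.79×11.9) = 0.6812 K/W
1/R_core = 1/R_stud + 1/R_cav → R_core = 0.2404 K/W
R_outer = 0.011/(0.149×11.9) = 0.006204 K/W
R_total = 0.2483 K/W
Q = ΔT/R_total = 40/0.2483

Q ≈ 161 W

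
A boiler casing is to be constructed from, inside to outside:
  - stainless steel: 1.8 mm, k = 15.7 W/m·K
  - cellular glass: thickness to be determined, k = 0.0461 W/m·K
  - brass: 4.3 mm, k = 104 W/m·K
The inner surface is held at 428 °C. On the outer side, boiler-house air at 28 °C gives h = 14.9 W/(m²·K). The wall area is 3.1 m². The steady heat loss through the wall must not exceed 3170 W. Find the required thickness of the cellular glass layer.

Model the wall as resistances in series:
R_stainless steel = L/(kA) = 0.0018/(15.7×3.1) = 3.698×10^-5 K/W
R_brass = L/(kA) = 0.0043/(104×3.1) = 1.334×10^-5 K/W
R_outer film = 1/(h_o·A) = 1/(14.9×3.1) = 0.02165 K/W
Sum of the known resistances R_other = 0.0217 K/W
Required total resistance R_tot = ΔT/Q_allow = 400/3170 = 0.1262 K/W
R_cellular glass = R_tot − R_other = 0.1045 K/W
L = R·k·A = 0.1045×0.0461×3.1

L ≈ 14.9 mm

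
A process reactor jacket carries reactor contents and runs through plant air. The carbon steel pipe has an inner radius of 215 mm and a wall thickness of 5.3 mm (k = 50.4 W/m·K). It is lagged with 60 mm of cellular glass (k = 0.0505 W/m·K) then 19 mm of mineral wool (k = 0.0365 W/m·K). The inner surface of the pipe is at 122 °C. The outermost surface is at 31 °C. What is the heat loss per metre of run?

Cylindrical conduction, so R = ln(r₂/r₁)/(2πkL) per layer, in series:
R_carbon steel pipe wall = ln(220.3/215)/(2π×50.4×1) = 7.69×10^-5 K/W
R_cellular glass = ln(280.3/220.3)/(2π×0.0505×1) = 0.7591 K/W
R_mineral wool = ln(299.3/280.3)/(2π×0.0365×1) = 0.286 K/W
R_total = 1.045 K/W
Q = ΔT/R_total = 91/1.045

q′ ≈ 87.1 W/m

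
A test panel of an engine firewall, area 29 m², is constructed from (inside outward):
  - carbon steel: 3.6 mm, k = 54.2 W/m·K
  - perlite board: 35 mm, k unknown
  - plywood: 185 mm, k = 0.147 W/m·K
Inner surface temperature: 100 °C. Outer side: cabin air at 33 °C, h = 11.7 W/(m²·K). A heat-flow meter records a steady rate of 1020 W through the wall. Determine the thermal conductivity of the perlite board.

Series thermal resistances:
R_carbon steel = L/(kA) = 0.0036/(54.2×29) = 2.29×10^-6 K/W
R_plywood = L/(kA) = 0.185/(0.147×29) = 0.0434 K/W
R_outer film = 1/(h_o·A) = 1/(11.7×29) = 0.002947 K/W
Sum of known resistances R_other = 0.04635 K/W
Total R = ΔT/Q = 67/1020 = 0.06569 K/W
R_perlite board = R_total − R_other = 0.01934 K/W
k = L/(R·A) = 0.035/(0.01934×29)

k ≈ 0.0624 W/(m·K)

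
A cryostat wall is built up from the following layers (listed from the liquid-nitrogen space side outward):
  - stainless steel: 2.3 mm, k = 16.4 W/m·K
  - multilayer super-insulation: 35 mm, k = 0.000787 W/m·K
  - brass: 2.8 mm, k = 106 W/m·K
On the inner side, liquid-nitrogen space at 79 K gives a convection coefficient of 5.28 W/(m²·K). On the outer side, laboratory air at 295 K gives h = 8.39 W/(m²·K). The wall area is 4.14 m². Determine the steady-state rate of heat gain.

Q ≈ 20 W

Using the resistance-network approach (series):
R_inner film = 1/(h_i·A) = 1/(5.28×4.14) = 0.04575 K/W
R_stainless steel = L/(kA) = 0.0023/(16.4×4.14) = 3.388×10^-5 K/W
R_multilayer super-insulation = L/(kA) = 0.035/(0.000787×4.14) = 10.74 K/W
R_brass = L/(kA) = 0.0028/(106×4.14) = 6.38×10^-6 K/W
R_outer film = 1/(h_o·A) = 1/(8.39×4.14) = 0.02879 K/W
R_total = 10.82 K/W
Q = ΔT / R_total = 216 / 10.82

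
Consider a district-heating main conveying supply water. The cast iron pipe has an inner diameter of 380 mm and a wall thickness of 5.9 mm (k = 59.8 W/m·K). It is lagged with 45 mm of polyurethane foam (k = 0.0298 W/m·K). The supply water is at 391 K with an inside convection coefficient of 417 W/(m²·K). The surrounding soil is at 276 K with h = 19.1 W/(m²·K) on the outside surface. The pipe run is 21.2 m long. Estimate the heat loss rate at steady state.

Treating each annulus and film as a series resistance:
R_inner film = 1/(h_i·2πr₁L) = 1/(417×2π×0.19×21.2) = 9.475×10^-5 K/W
R_cast iron pipe wall = ln(195.9/190)/(2π×59.8×21.2) = 3.839×10^-6 K/W
R_polyurethane foam = ln(240.9/195.9)/(2π×0.0298×21.2) = 0.05209 K/W
R_outer film = 1/(h_o·2πr_oL) = 1/(19.1×2π×0.2409×21.2) = 0.001632 K/W
R_total = 0.05382 K/W
Q = ΔT/R_total = 115/0.05382

Q ≈ 2140 W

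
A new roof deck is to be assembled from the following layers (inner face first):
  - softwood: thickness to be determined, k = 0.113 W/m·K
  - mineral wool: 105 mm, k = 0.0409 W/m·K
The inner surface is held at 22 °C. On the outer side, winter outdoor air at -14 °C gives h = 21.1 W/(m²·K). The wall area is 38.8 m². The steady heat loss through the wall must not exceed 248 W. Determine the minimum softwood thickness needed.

L ≈ 341 mm

Model the wall as resistances in series:
R_mineral wool = L/(kA) = 0.105/(0.0409×38.8) = 0.06617 K/W
R_outer film = 1/(h_o·A) = 1/(21.1×38.8) = 0.001221 K/W
Sum of the known resistances R_other = 0.06739 K/W
Required total resistance R_tot = ΔT/Q_allow = 36/248 = 0.1452 K/W
R_softwood = R_tot − R_other = 0.07777 K/W
L = R·k·A = 0.07777×0.113×38.8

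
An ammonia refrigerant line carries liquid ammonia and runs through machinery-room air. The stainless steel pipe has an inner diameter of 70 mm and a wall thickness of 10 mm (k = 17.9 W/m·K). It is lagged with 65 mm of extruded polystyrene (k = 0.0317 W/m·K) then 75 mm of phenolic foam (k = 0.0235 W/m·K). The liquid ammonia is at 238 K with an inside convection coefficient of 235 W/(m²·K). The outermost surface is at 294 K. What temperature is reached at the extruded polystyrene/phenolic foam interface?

T ≈ 269 K

Per-layer cylindrical resistances, series-summed:
R_inner film = 1/(h_i·2πr₁L) = 1/(235×2π×0.035×1) = 0.01935 K/W
R_stainless steel pipe wall = ln(45/35)/(2π×17.9×1) = 0.002235 K/W
R_extruded polystyrene = ln(110/45)/(2π×0.0317×1) = 4.488 K/W
R_phenolic foam = ln(185/110)/(2π×0.0235×1) = 3.521 K/W
R_total = 8.03 K/W
Q = ΔT/R_total = 56/8.03
Q = 6.97 W/m
T_interface = T_inner + Q·ΣR(inner→interface) = 238 + 6.97×4.509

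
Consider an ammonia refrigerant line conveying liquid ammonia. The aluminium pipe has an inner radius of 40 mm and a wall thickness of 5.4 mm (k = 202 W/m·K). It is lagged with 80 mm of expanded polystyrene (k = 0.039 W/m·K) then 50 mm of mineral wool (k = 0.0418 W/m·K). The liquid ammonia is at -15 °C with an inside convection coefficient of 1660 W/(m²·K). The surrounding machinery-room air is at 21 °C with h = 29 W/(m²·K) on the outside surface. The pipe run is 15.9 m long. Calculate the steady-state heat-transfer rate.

Q ≈ 105 W

Radial resistances (cylindrical: R_cond = ln(r_o/r_i)/(2πkL), R_conv = 1/(h·2πrL)):
R_inner film = 1/(h_i·2πr₁L) = 1/(1660×2π×0.04×15.9) = 1.507×10^-4 K/W
R_aluminium pipe wall = ln(45.4/40)/(2π×202×15.9) = 6.275×10^-6 K/W
R_expanded polystyrene = ln(125.4/45.4)/(2π×0.039×15.9) = 0.2608 K/W
R_mineral wool = ln(175.4/125.4)/(2π×0.0418×15.9) = 0.08036 K/W
R_outer film = 1/(h_o·2πr_oL) = 1/(29×2π×0.1754×15.9) = 0.001968 K/W
R_total = 0.3432 K/W
Q = ΔT/R_total = 36/0.3432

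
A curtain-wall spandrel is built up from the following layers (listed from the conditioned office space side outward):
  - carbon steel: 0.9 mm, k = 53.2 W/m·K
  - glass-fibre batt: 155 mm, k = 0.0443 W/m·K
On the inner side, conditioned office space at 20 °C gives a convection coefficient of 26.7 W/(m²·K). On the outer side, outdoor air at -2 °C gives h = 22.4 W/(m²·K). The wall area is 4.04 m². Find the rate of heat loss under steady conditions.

Thermal resistances in series:
R_inner film = 1/(h_i·A) = 1/(26.7×4.04) = 0.009271 K/W
R_carbon steel = L/(kA) = 0.0009/(53.2×4.04) = 4.187×10^-6 K/W
R_glass-fibre batt = L/(kA) = 0.155/(0.0443×4.04) = 0.8661 K/W
R_outer film = 1/(h_o·A) = 1/(22.4×4.04) = 0.01105 K/W
R_total = 0.8864 K/W
Q = ΔT / R_total = 22 / 0.8864

Q ≈ 24.8 W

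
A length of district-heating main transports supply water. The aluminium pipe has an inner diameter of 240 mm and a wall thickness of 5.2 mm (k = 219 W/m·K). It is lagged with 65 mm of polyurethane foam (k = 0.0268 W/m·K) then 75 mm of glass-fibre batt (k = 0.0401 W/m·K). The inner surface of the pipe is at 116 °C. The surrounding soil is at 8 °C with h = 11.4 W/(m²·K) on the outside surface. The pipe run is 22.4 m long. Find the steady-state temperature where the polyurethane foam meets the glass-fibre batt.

T ≈ 46.4 °C

Per-layer cylindrical resistances, series-summed:
R_aluminium pipe wall = ln(125.2/120)/(2π×219×22.4) = 1.376×10^-6 K/W
R_polyurethane foam = ln(190.2/125.2)/(2π×0.0268×22.4) = 0.1109 K/W
R_glass-fibre batt = ln(265.2/190.2)/(2π×0.0401×22.4) = 0.0589 K/W
R_outer film = 1/(h_o·2πr_oL) = 1/(11.4×2π×0.2652×22.4) = 0.00235 K/W
R_total = 0.1721 K/W
Q = ΔT/R_total = 108/0.1721
Q = 627 W
T_interface = T_inner − Q·ΣR(inner→interface) = 116 − 627×0.1109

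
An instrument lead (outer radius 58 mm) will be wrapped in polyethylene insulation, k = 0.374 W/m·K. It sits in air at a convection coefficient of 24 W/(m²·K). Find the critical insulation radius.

For a cylinder r_cr = k/h = 0.374/24
r_cr = 15.6 mm; since the bare radius (58 mm) is above r_cr, any added insulation will reduce heat loss.

r_cr ≈ 15.6 mm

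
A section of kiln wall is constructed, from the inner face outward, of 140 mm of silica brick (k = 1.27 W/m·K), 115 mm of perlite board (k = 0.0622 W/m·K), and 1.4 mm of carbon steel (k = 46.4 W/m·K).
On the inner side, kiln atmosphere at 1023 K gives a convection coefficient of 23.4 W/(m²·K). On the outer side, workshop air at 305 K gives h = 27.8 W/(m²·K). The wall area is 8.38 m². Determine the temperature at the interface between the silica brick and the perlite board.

T ≈ 969 K

Treating each layer as a thermal resistance in series:
R_inner film = 1/(h_i·A) = 1/(23.4×8.38) = 0.0051 K/W
R_silica brick = L/(kA) = 0.14/(1.27×8.38) = 0.01315 K/W
R_perlite board = L/(kA) = 0.115/(0.0622×8.38) = 0.2206 K/W
R_carbon steel = L/(kA) = 0.0014/(46.4×8.38) = 3.601×10^-6 K/W
R_outer film = 1/(h_o·A) = 1/(27.8×8.38) = 0.004293 K/W
R_total = 0.2432 K/W;  Q = ΔT/R_total = 718/0.2432 = 2953 W
T_interface = T_inner − Q·ΣR(inner→interface) = 1023 − 2950×0.01825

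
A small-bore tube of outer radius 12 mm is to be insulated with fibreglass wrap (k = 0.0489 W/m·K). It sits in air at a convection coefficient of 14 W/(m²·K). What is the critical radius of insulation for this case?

r_cr ≈ 3.49 mm

For a cylinder r_cr = k/h = 0.0489/14
r_cr = 3.49 mm; since the bare radius (12 mm) is above r_cr, any added insulation will reduce heat loss.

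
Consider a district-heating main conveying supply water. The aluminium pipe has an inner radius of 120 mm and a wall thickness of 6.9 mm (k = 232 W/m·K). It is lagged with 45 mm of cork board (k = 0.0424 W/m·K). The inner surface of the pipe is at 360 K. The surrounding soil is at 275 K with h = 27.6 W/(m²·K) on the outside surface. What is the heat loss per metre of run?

Radial resistances (cylindrical: R_cond = ln(r_o/r_i)/(2πkL), R_conv = 1/(h·2πrL)):
R_aluminium pipe wall = ln(126.9/120)/(2π×232×1) = 3.835×10^-5 K/W
R_cork board = ln(171.9/126.9)/(2π×0.0424×1) = 1.139 K/W
R_outer film = 1/(h_o·2πr_oL) = 1/(27.6×2π×0.1719×1) = 0.03355 K/W
R_total = 1.173 K/W
Q = ΔT/R_total = 85/1.173

q′ ≈ 72.5 W/m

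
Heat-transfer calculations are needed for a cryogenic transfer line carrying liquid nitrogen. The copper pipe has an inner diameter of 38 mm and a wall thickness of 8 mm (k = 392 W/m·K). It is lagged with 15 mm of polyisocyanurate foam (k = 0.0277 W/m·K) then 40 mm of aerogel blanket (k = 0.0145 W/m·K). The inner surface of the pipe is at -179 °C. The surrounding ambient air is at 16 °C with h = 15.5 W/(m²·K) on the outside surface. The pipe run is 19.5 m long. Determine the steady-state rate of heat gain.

Cylindrical conduction, so R = ln(r₂/r₁)/(2πkL) per layer, in series:
R_copper pipe wall = ln(27/19)/(2π×392×19.5) = 7.316×10^-6 K/W
R_polyisocyanurate foam = ln(42/27)/(2π×0.0277×19.5) = 0.1302 K/W
R_aerogel blanket = ln(82/42)/(2π×0.0145×19.5) = 0.3766 K/W
R_outer film = 1/(h_o·2πr_oL) = 1/(15.5×2π×0.082×19.5) = 0.006422 K/W
R_total = 0.5132 K/W
Q = ΔT/R_total = 195/0.5132

Q ≈ 380 W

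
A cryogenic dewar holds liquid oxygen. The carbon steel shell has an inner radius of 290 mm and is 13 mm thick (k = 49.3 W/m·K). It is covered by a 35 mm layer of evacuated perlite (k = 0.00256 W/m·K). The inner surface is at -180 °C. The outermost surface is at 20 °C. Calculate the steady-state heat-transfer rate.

Q ≈ 18.8 W

Spherical conduction: R = (1/r_in − 1/r_out)/(4πk) per layer; series-sum.
R_carbon steel shell = (1/0.29 − 1/0.303)/(4π×49.3) = 2.388×10^-4 K/W
R_evacuated perlite = (1/0.303 − 1/0.338)/(4π×0.00256) = 10.62 K/W
R_total = 10.62 K/W
Q = ΔT/R_total = 200/10.62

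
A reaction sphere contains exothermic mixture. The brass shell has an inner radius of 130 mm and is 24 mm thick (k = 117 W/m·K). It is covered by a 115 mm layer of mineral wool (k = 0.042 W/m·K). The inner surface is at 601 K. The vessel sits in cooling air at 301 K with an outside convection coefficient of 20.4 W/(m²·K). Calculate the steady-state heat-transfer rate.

Q ≈ 56.4 W

Radial (spherical) resistances in series:
R_brass shell = (1/0.13 − 1/0.154)/(4π×117) = 8.154×10^-4 K/W
R_mineral wool = (1/0.154 − 1/0.269)/(4π×0.042) = 5.26 K/W
R_outer film = 1/(h·4πr_o²) = 1/(20.4×4π×0.269²) = 0.05391 K/W
R_total = 5.314 K/W
Q = ΔT/R_total = 300/5.314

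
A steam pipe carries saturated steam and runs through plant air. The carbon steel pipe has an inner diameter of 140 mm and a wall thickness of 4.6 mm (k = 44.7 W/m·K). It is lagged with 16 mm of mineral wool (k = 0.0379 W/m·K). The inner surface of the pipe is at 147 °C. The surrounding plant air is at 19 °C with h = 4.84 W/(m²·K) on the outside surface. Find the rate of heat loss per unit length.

q′ ≈ 109 W/m

Cylindrical conduction, so R = ln(r₂/r₁)/(2πkL) per layer, in series:
R_carbon steel pipe wall = ln(74.6/70)/(2π×44.7×1) = 2.266×10^-4 K/W
R_mineral wool = ln(90.6/74.6)/(2π×0.0379×1) = 0.816 K/W
R_outer film = 1/(h_o·2πr_oL) = 1/(4.84×2π×0.0906×1) = 0.3629 K/W
R_total = 1.179 K/W
Q = ΔT/R_total = 128/1.179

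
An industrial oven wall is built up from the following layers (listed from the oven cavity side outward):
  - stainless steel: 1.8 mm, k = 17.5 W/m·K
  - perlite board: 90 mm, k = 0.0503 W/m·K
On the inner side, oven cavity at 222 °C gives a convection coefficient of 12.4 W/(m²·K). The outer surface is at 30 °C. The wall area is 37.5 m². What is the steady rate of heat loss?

Q ≈ 3850 W

Treating each layer as a thermal resistance in series:
R_inner film = 1/(h_i·A) = 1/(12.4×37.5) = 0.002151 K/W
R_stainless steel = L/(kA) = 0.0018/(17.5×37.5) = 2.743×10^-6 K/W
R_perlite board = L/(kA) = 0.09/(0.0503×37.5) = 0.04771 K/W
R_total = 0.04987 K/W
Q = ΔT / R_total = 192 / 0.04987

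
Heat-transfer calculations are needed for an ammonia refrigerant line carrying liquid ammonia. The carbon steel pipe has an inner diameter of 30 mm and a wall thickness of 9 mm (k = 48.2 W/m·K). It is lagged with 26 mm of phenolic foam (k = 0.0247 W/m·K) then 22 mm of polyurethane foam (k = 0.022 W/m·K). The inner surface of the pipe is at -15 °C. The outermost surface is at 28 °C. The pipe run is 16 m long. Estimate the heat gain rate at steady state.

Q ≈ 93.4 W

Radial resistances (cylindrical: R_cond = ln(r_o/r_i)/(2πkL), R_conv = 1/(h·2πrL)):
R_carbon steel pipe wall = ln(24/15)/(2π×48.2×16) = 9.7×10^-5 K/W
R_phenolic foam = ln(50/24)/(2π×0.0247×16) = 0.2956 K/W
R_polyurethane foam = ln(72/50)/(2π×0.022×16) = 0.1649 K/W
R_total = 0.4606 K/W
Q = ΔT/R_total = 43/0.4606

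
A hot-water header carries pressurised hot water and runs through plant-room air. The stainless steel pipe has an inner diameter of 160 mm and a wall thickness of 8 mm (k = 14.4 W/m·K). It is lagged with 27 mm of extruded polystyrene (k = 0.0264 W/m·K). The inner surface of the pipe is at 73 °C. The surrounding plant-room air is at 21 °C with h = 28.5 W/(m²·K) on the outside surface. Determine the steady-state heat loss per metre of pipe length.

q′ ≈ 31.3 W/m

Radial resistances (cylindrical: R_cond = ln(r_o/r_i)/(2πkL), R_conv = 1/(h·2πrL)):
R_stainless steel pipe wall = ln(88/80)/(2π×14.4×1) = 0.001053 K/W
R_extruded polystyrene = ln(115/88)/(2π×0.0264×1) = 1.613 K/W
R_outer film = 1/(h_o·2πr_oL) = 1/(28.5×2π×0.115×1) = 0.04856 K/W
R_total = 1.663 K/W
Q = ΔT/R_total = 52/1.663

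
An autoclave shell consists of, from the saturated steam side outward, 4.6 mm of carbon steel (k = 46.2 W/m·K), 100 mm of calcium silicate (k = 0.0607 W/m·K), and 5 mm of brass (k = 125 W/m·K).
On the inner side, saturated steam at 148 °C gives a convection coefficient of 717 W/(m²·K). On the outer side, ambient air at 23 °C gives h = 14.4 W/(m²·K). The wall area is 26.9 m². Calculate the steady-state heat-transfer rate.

Q ≈ 1960 W

Series thermal resistances:
R_inner film = 1/(h_i·A) = 1/(717×26.9) = 5.185×10^-5 K/W
R_carbon steel = L/(kA) = 0.0046/(46.2×26.9) = 3.701×10^-6 K/W
R_calcium silicate = L/(kA) = 0.1/(0.0607×26.9) = 0.06124 K/W
R_brass = L/(kA) = 0.005/(125×26.9) = 1.487×10^-6 K/W
R_outer film = 1/(h_o·A) = 1/(14.4×26.9) = 0.002582 K/W
R_total = 0.06388 K/W
Q = ΔT / R_total = 125 / 0.06388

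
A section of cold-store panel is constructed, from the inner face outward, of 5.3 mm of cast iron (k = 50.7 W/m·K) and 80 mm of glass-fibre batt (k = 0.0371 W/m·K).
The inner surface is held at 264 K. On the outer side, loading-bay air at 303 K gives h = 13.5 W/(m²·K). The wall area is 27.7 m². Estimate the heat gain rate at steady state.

Q ≈ 484 W

Thermal resistances in series:
R_cast iron = L/(kA) = 0.0053/(50.7×27.7) = 3.774×10^-6 K/W
R_glass-fibre batt = L/(kA) = 0.08/(0.0371×27.7) = 0.07785 K/W
R_outer film = 1/(h_o·A) = 1/(13.5×27.7) = 0.002674 K/W
R_total = 0.08052 K/W
Q = ΔT / R_total = 39 / 0.08052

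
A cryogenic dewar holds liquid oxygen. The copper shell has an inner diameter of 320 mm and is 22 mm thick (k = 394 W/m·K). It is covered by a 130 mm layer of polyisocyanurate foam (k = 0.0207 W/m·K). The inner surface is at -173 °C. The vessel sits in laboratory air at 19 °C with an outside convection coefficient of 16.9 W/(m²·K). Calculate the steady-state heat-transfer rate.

Q ≈ 21.7 W

Radial (spherical) resistances in series:
R_copper shell = (1/0.16 − 1/0.182)/(4π×394) = 1.526×10^-4 K/W
R_polyisocyanurate foam = (1/0.182 − 1/0.312)/(4π×0.0207) = 8.801 K/W
R_outer film = 1/(h·4πr_o²) = 1/(16.9×4π×0.312²) = 0.04837 K/W
R_total = 8.85 K/W
Q = ΔT/R_total = 192/8.85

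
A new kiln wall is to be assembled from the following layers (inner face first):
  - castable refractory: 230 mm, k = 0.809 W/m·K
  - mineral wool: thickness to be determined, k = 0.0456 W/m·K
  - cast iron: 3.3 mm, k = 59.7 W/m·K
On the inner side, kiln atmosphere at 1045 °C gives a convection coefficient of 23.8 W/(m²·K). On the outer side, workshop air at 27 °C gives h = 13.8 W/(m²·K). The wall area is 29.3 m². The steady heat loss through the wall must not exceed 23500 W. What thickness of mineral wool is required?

L ≈ 39.7 mm

Thermal resistances in series:
R_inner film = 1/(h_i·A) = 1/(23.8×29.3) = 0.001434 K/W
R_castable refractory = L/(kA) = 0.23/(0.809×29.3) = 0.009703 K/W
R_cast iron = L/(kA) = 0.0033/(59.7×29.3) = 1.887×10^-6 K/W
R_outer film = 1/(h_o·A) = 1/(13.8×29.3) = 0.002473 K/W
Sum of the known resistances R_other = 0.01361 K/W
Required total resistance R_tot = ΔT/Q_allow = 1018/23500 = 0.04332 K/W
R_mineral wool = R_tot − R_other = 0.02971 K/W
L = R·k·A = 0.02971×0.0456×29.3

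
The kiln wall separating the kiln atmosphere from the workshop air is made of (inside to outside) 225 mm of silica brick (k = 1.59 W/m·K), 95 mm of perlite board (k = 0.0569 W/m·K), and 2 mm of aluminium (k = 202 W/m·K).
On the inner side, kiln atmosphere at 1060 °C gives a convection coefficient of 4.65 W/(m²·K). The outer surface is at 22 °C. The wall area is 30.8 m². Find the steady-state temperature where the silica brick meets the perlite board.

Treating each layer as a thermal resistance in series:
R_inner film = 1/(h_i·A) = 1/(4.65×30.8) = 0.006982 K/W
R_silica brick = L/(kA) = 0.225/(1.59×30.8) = 0.004594 K/W
R_perlite board = L/(kA) = 0.095/(0.0569×30.8) = 0.05421 K/W
R_aluminium = L/(kA) = 0.002/(202×30.8) = 3.215×10^-7 K/W
R_total = 0.06578 K/W;  Q = ΔT/R_total = 1038/0.06578 = 15780 W
T_interface = T_inner − Q·ΣR(inner→interface) = 1060 − 15800×0.01158

T ≈ 877 °C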